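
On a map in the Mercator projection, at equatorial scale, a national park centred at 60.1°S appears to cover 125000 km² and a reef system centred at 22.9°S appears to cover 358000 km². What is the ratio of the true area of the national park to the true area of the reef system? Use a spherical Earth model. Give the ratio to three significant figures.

0.102

Since Mercator area scale is 1/cos²φ, the true area equals the apparent area multiplied by cos²φ.
True area of national park: 125000 × cos²(60.1°) = 125000 × 0.2485 = 31060 km².
True area of reef system: 358000 × cos²(22.9°) = 358000 × 0.8486 = 303800 km².
Ratio = 31060 / 303800 ≈ 0.102.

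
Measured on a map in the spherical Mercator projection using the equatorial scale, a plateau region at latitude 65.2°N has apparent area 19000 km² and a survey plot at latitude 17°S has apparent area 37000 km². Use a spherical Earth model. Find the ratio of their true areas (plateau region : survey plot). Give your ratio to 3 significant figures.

On Mercator the areal scale is sec²φ, so true area = apparent × cos²φ.
True area of plateau region: 19000 × cos²(65.2°) = 19000 × 0.1759 = 3343 km².
True area of survey plot: 37000 × cos²(17°) = 37000 × 0.9145 = 33840 km².
Ratio = 3343 / 33840 ≈ 0.0988.

0.0988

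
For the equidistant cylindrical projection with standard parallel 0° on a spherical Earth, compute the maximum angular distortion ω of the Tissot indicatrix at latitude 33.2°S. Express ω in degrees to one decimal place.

10.2°

Plate carrée maps x = Rλ, y = Rφ. The meridian scale is h = 1 and the parallel scale is k = 1/cos φ = sec φ.
At 33.2°: h = 1.000, k = 1.195; principal scales a = 1.195, b = 1.000.
sin(ω/2) = (a − b)/(a + b) = 0.1951/2.195 = 0.08887, so ω = 2 arcsin(0.08887) ≈ 10.2°.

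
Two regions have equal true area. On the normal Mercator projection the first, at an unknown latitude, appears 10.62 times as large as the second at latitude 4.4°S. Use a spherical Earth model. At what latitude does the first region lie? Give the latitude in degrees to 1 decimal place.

72.2°

On Mercator, (apparent₁)/(apparent₂) = sec²φ₁ / sec²φ₂ when true areas are equal.
cos²φ₂ / cos²φ₁ = 10.62  ⇒  cos φ₁ = cos 4.4° / √10.62 = 0.9971/3.259 = 0.3060.
φ₁ = arccos(0.3060) ≈ 72.2°.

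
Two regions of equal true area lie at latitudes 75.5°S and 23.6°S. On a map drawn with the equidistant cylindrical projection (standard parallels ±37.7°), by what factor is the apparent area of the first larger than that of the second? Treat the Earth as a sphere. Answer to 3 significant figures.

3.66

With standard parallel φ₀ = 37.7°, the equirectangular projection gives x = Rλ cos φ₀, y = Rφ, so h = 1 and k = cos 37.7° / cos φ.
Areal scale at 75.5°: h·k = 1.000 × 3.160 = 3.160.
Areal scale at 23.6°: h·k = 1.000 × 0.8634 = 0.8634.
Ratio = 3.160/0.8634 ≈ 3.66.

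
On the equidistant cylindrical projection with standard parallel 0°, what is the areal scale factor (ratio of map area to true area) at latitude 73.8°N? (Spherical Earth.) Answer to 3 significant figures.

3.58

For the equirectangular projection with φ₀ = 0 (plate carrée), h = 1 along meridians and k = sec φ along parallels.
Areal scale = h·k = 1 × sec φ; at 73.8°, h = 1.000, k = 3.584, so h·k = 3.584.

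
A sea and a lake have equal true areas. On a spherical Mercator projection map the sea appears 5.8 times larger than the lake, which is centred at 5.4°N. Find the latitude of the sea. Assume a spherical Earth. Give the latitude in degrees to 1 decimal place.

On Mercator, (apparent₁)/(apparent₂) = sec²φ₁ / sec²φ₂ when true areas are equal.
cos²φ₂ / cos²φ₁ = 5.8  ⇒  cos φ₁ = cos 5.4° / √5.8 = 0.9956/2.408 = 0.4134.
φ₁ = arccos(0.4134) ≈ 65.6°.

65.6°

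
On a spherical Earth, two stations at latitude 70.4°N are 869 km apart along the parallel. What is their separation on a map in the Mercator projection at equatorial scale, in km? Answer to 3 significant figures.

2590 km

The Mercator projection is conformal; its linear scale factor is the same in every direction and equals sec φ = 1/cos φ.
Along the parallel, k = sec 70.4° = 1/0.3355 = 2.981.
Map distance = 869 × 2.981 ≈ 2590 km.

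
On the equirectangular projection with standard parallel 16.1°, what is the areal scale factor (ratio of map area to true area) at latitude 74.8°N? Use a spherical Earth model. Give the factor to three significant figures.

3.66

With standard parallel φ₀ = 16.1°, the equirectangular projection gives x = Rλ cos φ₀, y = Rφ, so h = 1 and k = cos 16.1° / cos φ.
Areal scale = h·k = 1 × cos φ₀ / cos φ; at 74.8°, h = 1.000, k = 3.664, so h·k = 3.664.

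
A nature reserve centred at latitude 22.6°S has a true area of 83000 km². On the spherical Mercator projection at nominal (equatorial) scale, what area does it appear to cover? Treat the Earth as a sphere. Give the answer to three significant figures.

Mercator is conformal, so the point scale is isotropic: h = k = sec φ = 1/cos φ.
Areal scale = k² = sec²φ = 1/cos²(22.6°) = 1/0.9232² = 1.173.
Apparent area = 83000 × 1.173 ≈ 97400 km².

97400 km²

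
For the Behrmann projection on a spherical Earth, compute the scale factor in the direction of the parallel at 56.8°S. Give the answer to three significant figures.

1.58

The Behrmann projection is cylindrical equal-area with φ₀ = 30°. A cylindrical equal-area projection with standard parallel φ₀ has meridian scale h = cos φ / cos φ₀ and parallel scale k = cos φ₀ / cos φ (so areas are preserved, h·k = 1).
k = cos 30° / cos 56.8° = 0.8660/0.5476 = 1.582.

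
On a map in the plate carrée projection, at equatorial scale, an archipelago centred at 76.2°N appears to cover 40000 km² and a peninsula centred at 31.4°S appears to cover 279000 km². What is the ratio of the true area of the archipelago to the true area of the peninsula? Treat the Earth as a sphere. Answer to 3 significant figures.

Plate carrée has h = 1 and k = sec φ, giving areal scale sec φ; true area = (apparent area) · cos φ.
True area of archipelago: 40000 × cos(76.2°) = 40000 × 0.2385 = 9541 km².
True area of peninsula: 279000 × cos(31.4°) = 279000 × 0.8536 = 238100 km².
Ratio = 9541 / 238100 ≈ 0.0401.

0.0401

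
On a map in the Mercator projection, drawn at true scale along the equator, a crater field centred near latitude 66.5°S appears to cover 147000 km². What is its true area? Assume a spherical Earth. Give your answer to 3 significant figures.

23400 km²

The Mercator projection is conformal; its linear scale factor is the same in every direction and equals sec φ = 1/cos φ.
Areal scale = k² = sec²φ = 1/cos²(66.5°) = 1/0.3987² = 6.289.
True area = apparent / (areal scale) = 147000 / 6.289 ≈ 23400 km².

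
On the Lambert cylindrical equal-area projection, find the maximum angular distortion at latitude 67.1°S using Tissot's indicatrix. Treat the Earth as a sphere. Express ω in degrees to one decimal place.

95.0°

The Lambert cylindrical equal-area projection is the cylindrical equal-area projection with its standard parallel at the equator (φ₀ = 0). A cylindrical equal-area projection with standard parallel φ₀ has meridian scale h = cos φ / cos φ₀ and parallel scale k = cos φ₀ / cos φ (so areas are preserved, h·k = 1).
At 67.1°: h = 0.3891, k = 2.570; principal scales a = 2.570, b = 0.3891.
sin(ω/2) = (a − b)/(a + b) = 2.181/2.959 = 0.7370, so ω = 2 arcsin(0.7370) ≈ 95.0°.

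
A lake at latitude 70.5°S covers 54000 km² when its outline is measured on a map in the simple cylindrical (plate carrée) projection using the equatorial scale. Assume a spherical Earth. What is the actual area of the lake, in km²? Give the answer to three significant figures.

18000 km²

For the equirectangular projection with φ₀ = 0 (plate carrée), h = 1 along meridians and k = sec φ along parallels.
Areal scale = h·k = 1 × sec φ; at 70.5°, h = 1.000, k = 2.996, so h·k = 2.996.
True area = apparent / (areal scale) = 54000 / 2.996 ≈ 18000 km².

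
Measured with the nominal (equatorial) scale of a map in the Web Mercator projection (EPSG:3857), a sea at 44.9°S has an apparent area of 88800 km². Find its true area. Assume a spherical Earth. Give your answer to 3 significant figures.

44600 km²

The Mercator projection is conformal; its linear scale factor is the same in every direction and equals sec φ = 1/cos φ.
Areal scale = k² = sec²φ = 1/cos²(44.9°) = 1/0.7083² = 1.993.
True area = apparent / (areal scale) = 88800 / 1.993 ≈ 44600 km².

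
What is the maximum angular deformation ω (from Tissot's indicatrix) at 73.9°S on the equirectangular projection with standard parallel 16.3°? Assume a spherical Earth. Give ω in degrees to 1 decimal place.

In the equirectangular projection with standard parallel φ₀ = 16.3° (x = Rλ cos φ₀, y = Rφ), meridians are true-scale (h = 1) and the parallel scale is k = cos φ₀ / cos φ.
At 73.9°: h = 1.000, k = 3.461; principal scales a = 3.461, b = 1.000.
sin(ω/2) = (a − b)/(a + b) = 2.461/4.461 = 0.5517, so ω = 2 arcsin(0.5517) ≈ 67.0°.

67.0°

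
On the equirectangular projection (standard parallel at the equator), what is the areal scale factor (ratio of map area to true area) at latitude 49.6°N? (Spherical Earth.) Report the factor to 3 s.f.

For the equirectangular projection with φ₀ = 0 (plate carrée), h = 1 along meridians and k = sec φ along parallels.
Areal scale = h·k = 1 × sec φ; at 49.6°, h = 1.000, k = 1.543, so h·k = 1.543.

1.54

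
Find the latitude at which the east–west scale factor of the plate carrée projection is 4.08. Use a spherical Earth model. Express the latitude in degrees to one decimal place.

75.8°

Plate carrée: h = 1, k = sec φ along parallels.
sec φ = 4.08  ⇒  cos φ = 0.2451  ⇒  φ ≈ 75.8°.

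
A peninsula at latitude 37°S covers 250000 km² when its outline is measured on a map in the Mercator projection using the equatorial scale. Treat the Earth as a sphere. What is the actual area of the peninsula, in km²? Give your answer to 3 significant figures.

For Mercator, h = k = sec φ (a conformal cylindrical projection has a single point scale, 1/cos φ).
Areal scale = k² = sec²φ = 1/cos²(37°) = 1/0.7986² = 1.568.
True area = apparent / (areal scale) = 250000 / 1.568 ≈ 159000 km².

159000 km²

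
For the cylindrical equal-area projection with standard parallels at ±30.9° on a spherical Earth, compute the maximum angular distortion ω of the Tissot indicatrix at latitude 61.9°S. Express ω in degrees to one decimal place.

A cylindrical equal-area projection with standard parallel φ₀ has meridian scale h = cos φ / cos φ₀ and parallel scale k = cos φ₀ / cos φ (so areas are preserved, h·k = 1).
At 61.9°: h = 0.5489, k = 1.822; principal scales a = 1.822, b = 0.5489.
sin(ω/2) = (a − b)/(a + b) = 1.273/2.371 = 0.5369, so ω = 2 arcsin(0.5369) ≈ 64.9°.

64.9°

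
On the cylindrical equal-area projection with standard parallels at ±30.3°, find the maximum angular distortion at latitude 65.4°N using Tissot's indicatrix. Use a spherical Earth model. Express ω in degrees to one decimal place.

A cylindrical equal-area projection with standard parallel φ₀ has meridian scale h = cos φ / cos φ₀ and parallel scale k = cos φ₀ / cos φ (so areas are preserved, h·k = 1).
At 65.4°: h = 0.4821, k = 2.074; principal scales a = 2.074, b = 0.4821.
sin(ω/2) = (a − b)/(a + b) = 1.592/2.556 = 0.6228, so ω = 2 arcsin(0.6228) ≈ 77.0°.

77.0°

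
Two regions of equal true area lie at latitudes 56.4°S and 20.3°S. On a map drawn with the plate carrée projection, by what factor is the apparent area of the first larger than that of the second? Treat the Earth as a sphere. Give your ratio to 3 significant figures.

Plate carrée maps x = Rλ, y = Rφ. The meridian scale is h = 1 and the parallel scale is k = 1/cos φ = sec φ.
Areal scale at 56.4°: h·k = 1.000 × 1.807 = 1.807.
Areal scale at 20.3°: h·k = 1.000 × 1.066 = 1.066.
Ratio = 1.807/1.066 ≈ 1.69.

1.69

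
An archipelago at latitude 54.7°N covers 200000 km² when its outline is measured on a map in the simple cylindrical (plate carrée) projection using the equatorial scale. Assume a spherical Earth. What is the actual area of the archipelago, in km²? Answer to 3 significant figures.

116000 km²

For the equirectangular projection with φ₀ = 0 (plate carrée), h = 1 along meridians and k = sec φ along parallels.
Areal scale = h·k = 1 × sec φ; at 54.7°, h = 1.000, k = 1.731, so h·k = 1.731.
True area = apparent / (areal scale) = 200000 / 1.731 ≈ 116000 km².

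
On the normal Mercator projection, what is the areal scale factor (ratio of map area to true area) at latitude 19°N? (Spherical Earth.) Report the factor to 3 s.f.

1.12

The Mercator projection is conformal; its linear scale factor is the same in every direction and equals sec φ = 1/cos φ.
Areal scale = k² = sec²φ = 1/cos²(19°) = 1/0.9455² = 1.119.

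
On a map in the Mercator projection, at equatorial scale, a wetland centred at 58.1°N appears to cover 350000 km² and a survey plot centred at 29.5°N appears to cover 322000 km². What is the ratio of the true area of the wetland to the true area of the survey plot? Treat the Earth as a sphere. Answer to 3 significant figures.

0.401

On Mercator the areal scale is sec²φ, so true area = apparent × cos²φ.
True area of wetland: 350000 × cos²(58.1°) = 350000 × 0.2792 = 97740 km².
True area of survey plot: 322000 × cos²(29.5°) = 322000 × 0.7575 = 243900 km².
Ratio = 97740 / 243900 ≈ 0.401.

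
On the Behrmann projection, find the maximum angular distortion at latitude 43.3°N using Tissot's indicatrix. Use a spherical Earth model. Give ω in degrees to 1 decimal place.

Behrmann is a cylindrical equal-area projection with standard parallels at ±30°. Cylindrical equal-area (φ₀ = 30°): h = cos φ / cos 30° along meridians, k = cos 30° / cos φ along parallels; h·k = 1.
At 43.3°: h = 0.8404, k = 1.190; principal scales a = 1.190, b = 0.8404.
sin(ω/2) = (a − b)/(a + b) = 0.3496/2.030 = 0.1722, so ω = 2 arcsin(0.1722) ≈ 19.8°.

19.8°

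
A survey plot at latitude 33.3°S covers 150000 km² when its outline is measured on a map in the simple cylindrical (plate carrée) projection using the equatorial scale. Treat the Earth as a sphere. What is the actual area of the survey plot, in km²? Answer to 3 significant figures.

For the equirectangular projection with φ₀ = 0 (plate carrée), h = 1 along meridians and k = sec φ along parallels.
Areal scale = h·k = 1 × sec φ; at 33.3°, h = 1.000, k = 1.196, so h·k = 1.196.
True area = apparent / (areal scale) = 150000 / 1.196 ≈ 125000 km².

125000 km²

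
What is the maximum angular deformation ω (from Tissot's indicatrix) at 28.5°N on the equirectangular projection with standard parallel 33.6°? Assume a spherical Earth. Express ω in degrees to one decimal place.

3.1°

The equidistant cylindrical projection with φ₀ = 33.6° has h = 1 (meridians true) and k = cos φ₀ / cos φ along parallels.
At 28.5°: h = 1.000, k = 0.9478; principal scales a = 1.000, b = 0.9478.
sin(ω/2) = (a − b)/(a + b) = 0.05222/1.948 = 0.02681, so ω = 2 arcsin(0.02681) ≈ 3.1°.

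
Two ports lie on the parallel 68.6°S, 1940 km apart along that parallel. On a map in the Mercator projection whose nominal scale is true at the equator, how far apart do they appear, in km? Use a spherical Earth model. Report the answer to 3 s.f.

The Mercator projection is conformal; its linear scale factor is the same in every direction and equals sec φ = 1/cos φ.
Along the parallel, k = sec 68.6° = 1/0.3649 = 2.741.
Map distance = 1940 × 2.741 ≈ 5320 km.

5320 km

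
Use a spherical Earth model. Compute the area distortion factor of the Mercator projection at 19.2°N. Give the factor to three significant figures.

For Mercator, h = k = sec φ (a conformal cylindrical projection has a single point scale, 1/cos φ).
Areal scale = k² = sec²φ = 1/cos²(19.2°) = 1/0.9444² = 1.121.

1.12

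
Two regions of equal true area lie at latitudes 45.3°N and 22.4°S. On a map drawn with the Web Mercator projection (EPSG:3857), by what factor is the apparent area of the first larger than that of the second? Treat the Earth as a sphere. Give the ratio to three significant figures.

1.73

Mercator is conformal with k = sec φ, so areal scale = k² = sec²φ.
At 45.3°: sec²(45.3°) = 1/0.7034² = 2.021.
At 22.4°: sec²(22.4°) = 1/0.9245² = 1.170.
Ratio = 2.021/1.170 = cos²(22.4°)/cos²(45.3°) ≈ 1.73.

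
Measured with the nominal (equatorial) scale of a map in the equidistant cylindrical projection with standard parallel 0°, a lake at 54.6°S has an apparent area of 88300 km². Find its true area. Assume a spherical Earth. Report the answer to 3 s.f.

51200 km²

For the equirectangular projection with φ₀ = 0 (plate carrée), h = 1 along meridians and k = sec φ along parallels.
Areal scale = h·k = 1 × sec φ; at 54.6°, h = 1.000, k = 1.726, so h·k = 1.726.
True area = apparent / (areal scale) = 88300 / 1.726 ≈ 51200 km².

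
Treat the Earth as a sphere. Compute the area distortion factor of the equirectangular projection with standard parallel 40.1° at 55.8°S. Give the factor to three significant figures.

In the equirectangular projection with standard parallel φ₀ = 40.1° (x = Rλ cos φ₀, y = Rφ), meridians are true-scale (h = 1) and the parallel scale is k = cos φ₀ / cos φ.
Areal scale = h·k = 1 × cos φ₀ / cos φ; at 55.8°, h = 1.000, k = 1.361, so h·k = 1.361.

1.36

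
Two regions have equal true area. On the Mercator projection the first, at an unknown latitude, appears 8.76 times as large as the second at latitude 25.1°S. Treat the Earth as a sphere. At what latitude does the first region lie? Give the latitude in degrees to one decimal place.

72.2°

For equal true areas on Mercator, apparent areas scale as sec²φ, so the ratio is cos²φ₂ / cos²φ₁.
cos²φ₂ / cos²φ₁ = 8.76  ⇒  cos φ₁ = cos 25.1° / √8.76 = 0.9056/2.960 = 0.3060.
φ₁ = arccos(0.3060) ≈ 72.2°.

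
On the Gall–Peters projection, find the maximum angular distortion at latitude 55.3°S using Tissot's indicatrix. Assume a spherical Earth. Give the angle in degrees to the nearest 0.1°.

Gall–Peters is a cylindrical equal-area projection with standard parallels at ±45°. Cylindrical equal-area (φ₀ = 45°): h = cos φ / cos 45° along meridians, k = cos 45° / cos φ along parallels; h·k = 1.
At 55.3°: h = 0.8051, k = 1.242; principal scales a = 1.242, b = 0.8051.
sin(ω/2) = (a − b)/(a + b) = 0.4370/2.047 = 0.2135, so ω = 2 arcsin(0.2135) ≈ 24.7°.

24.7°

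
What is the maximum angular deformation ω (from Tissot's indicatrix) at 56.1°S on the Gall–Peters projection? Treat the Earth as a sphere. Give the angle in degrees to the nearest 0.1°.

26.9°

Gall–Peters is a cylindrical equal-area projection with standard parallels at ±45°. Cylindrical equal-area (φ₀ = 45°): h = cos φ / cos 45° along meridians, k = cos 45° / cos φ along parallels; h·k = 1.
At 56.1°: h = 0.7888, k = 1.268; principal scales a = 1.268, b = 0.7888.
sin(ω/2) = (a − b)/(a + b) = 0.4790/2.057 = 0.2329, so ω = 2 arcsin(0.2329) ≈ 26.9°.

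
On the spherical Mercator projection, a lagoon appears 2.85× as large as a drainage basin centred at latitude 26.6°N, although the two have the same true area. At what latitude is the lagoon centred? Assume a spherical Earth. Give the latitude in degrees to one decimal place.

Mercator areal scale is sec²φ, so apparent-area ratio = sec²φ₁ / sec²φ₂ = cos²φ₂ / cos²φ₁.
cos²φ₂ / cos²φ₁ = 2.85  ⇒  cos φ₁ = cos 26.6° / √2.85 = 0.8942/1.688 = 0.5297.
φ₁ = arccos(0.5297) ≈ 58.0°.

58.0°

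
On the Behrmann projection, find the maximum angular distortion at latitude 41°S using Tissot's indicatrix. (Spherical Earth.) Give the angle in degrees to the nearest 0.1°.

15.7°

Behrmann is a cylindrical equal-area projection with standard parallels at ±30°. For cylindrical equal-area with standard parallel φ₀, h = cos φ / cos φ₀ and k = cos φ₀ / cos φ, so h·k = 1.
At 41°: h = 0.8715, k = 1.147; principal scales a = 1.147, b = 0.8715.
sin(ω/2) = (a − b)/(a + b) = 0.2760/2.019 = 0.1367, so ω = 2 arcsin(0.1367) ≈ 15.7°.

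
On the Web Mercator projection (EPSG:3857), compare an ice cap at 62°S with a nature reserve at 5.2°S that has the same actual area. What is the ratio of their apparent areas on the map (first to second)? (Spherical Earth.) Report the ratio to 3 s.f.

Mercator areal scale is sec²φ.
At 62°: sec²(62°) = 1/0.4695² = 4.537.
At 5.2°: sec²(5.2°) = 1/0.9959² = 1.008.
Ratio = 4.537/1.008 = cos²(5.2°)/cos²(62°) ≈ 4.50.

4.50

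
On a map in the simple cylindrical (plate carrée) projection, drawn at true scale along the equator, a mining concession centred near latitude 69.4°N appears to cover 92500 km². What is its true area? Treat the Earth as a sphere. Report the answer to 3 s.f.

32500 km²

In the plate carrée (x = Rλ, y = Rφ), meridians are true-scale (h = 1) and parallels are stretched by k = sec φ.
Areal scale = h·k = 1 × sec φ; at 69.4°, h = 1.000, k = 2.842, so h·k = 2.842.
True area = apparent / (areal scale) = 92500 / 2.842 ≈ 32500 km².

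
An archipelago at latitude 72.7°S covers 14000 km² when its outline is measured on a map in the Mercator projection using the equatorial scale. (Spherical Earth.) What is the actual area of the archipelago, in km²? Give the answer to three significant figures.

1240 km²

The Mercator projection is conformal; its linear scale factor is the same in every direction and equals sec φ = 1/cos φ.
Areal scale = k² = sec²φ = 1/cos²(72.7°) = 1/0.2974² = 11.31.
True area = apparent / (areal scale) = 14000 / 11.31 ≈ 1240 km².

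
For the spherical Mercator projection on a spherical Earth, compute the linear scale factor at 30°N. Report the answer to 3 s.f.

Mercator is conformal, so the point scale is isotropic: h = k = sec φ = 1/cos φ.
k = 1/cos 30° = 1/0.8660 = 1.155.

1.15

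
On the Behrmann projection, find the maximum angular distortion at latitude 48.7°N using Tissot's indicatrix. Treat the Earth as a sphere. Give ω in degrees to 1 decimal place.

The Behrmann projection is cylindrical equal-area with φ₀ = 30°. For cylindrical equal-area with standard parallel φ₀, h = cos φ / cos φ₀ and k = cos φ₀ / cos φ, so h·k = 1.
At 48.7°: h = 0.7621, k = 1.312; principal scales a = 1.312, b = 0.7621.
sin(ω/2) = (a − b)/(a + b) = 0.5501/2.074 = 0.2652, so ω = 2 arcsin(0.2652) ≈ 30.8°.

30.8°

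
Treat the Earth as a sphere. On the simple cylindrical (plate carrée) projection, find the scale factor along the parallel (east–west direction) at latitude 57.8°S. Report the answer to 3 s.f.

For the equirectangular projection with φ₀ = 0 (plate carrée), h = 1 along meridians and k = sec φ along parallels.
k = 1/cos 57.8° = 1/0.5329 = 1.877.

1.88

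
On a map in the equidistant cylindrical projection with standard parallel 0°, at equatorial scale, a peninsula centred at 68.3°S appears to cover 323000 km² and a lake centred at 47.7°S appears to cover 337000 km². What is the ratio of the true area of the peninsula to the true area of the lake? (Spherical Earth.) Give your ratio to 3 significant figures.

On the plate carrée, areal scale = h·k = 1 × sec φ, so true area = apparent × cos φ.
True area of peninsula: 323000 × cos(68.3°) = 323000 × 0.3697 = 119400 km².
True area of lake: 337000 × cos(47.7°) = 337000 × 0.6730 = 226800 km².
Ratio = 119400 / 226800 ≈ 0.527.

0.527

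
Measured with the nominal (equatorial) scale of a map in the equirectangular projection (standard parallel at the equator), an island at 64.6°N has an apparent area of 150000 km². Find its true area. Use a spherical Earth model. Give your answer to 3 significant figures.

64300 km²

For the equirectangular projection with φ₀ = 0 (plate carrée), h = 1 along meridians and k = sec φ along parallels.
Areal scale = h·k = 1 × sec φ; at 64.6°, h = 1.000, k = 2.331, so h·k = 2.331.
True area = apparent / (areal scale) = 150000 / 2.331 ≈ 64300 km².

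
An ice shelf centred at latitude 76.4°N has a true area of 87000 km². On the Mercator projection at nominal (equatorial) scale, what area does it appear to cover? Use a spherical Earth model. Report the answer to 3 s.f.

Mercator is conformal, so the point scale is isotropic: h = k = sec φ = 1/cos φ.
Areal scale = k² = sec²φ = 1/cos²(76.4°) = 1/0.2351² = 18.09.
Apparent area = 87000 × 18.09 ≈ 1570000 km².

1570000 km²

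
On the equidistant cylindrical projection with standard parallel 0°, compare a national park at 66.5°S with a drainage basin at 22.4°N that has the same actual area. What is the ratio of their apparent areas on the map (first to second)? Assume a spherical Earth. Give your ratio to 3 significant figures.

2.32

For the equirectangular projection with φ₀ = 0 (plate carrée), h = 1 along meridians and k = sec φ along parallels.
Areal scale at 66.5°: h·k = 1.000 × 2.508 = 2.508.
Areal scale at 22.4°: h·k = 1.000 × 1.082 = 1.082.
Ratio = 2.508/1.082 ≈ 2.32.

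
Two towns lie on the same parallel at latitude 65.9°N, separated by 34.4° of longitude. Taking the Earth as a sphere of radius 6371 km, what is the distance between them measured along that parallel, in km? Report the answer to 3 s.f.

Arc length along a parallel = R cos φ · Δλ (with Δλ in radians).
= 6371 × cos 65.9° × (34.4° × π/180) = 6371 × 0.4083 × 0.6004 ≈ 1560 km.

1560 km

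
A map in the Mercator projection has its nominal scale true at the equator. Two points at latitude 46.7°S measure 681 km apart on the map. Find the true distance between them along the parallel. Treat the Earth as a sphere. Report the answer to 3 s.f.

The Mercator projection is conformal; its linear scale factor is the same in every direction and equals sec φ = 1/cos φ.
Along the parallel at 46.7°, map distances are exaggerated by k = sec 46.7° = 1.458.
True distance = 681 / 1.458 = 681 × cos 46.7° ≈ 467 km.

467 km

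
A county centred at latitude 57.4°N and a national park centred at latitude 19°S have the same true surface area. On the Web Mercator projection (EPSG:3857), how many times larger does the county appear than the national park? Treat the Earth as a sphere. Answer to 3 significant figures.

3.08

Mercator is conformal with k = sec φ, so areal scale = k² = sec²φ.
At 57.4°: sec²(57.4°) = 1/0.5388² = 3.445.
At 19°: sec²(19°) = 1/0.9455² = 1.119.
Ratio = 3.445/1.119 = cos²(19°)/cos²(57.4°) ≈ 3.08.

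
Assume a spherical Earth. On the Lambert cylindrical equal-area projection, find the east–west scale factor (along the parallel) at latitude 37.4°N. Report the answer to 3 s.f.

1.26

The Lambert cylindrical equal-area projection is the cylindrical equal-area projection with its standard parallel at the equator (φ₀ = 0). A cylindrical equal-area projection with standard parallel φ₀ has meridian scale h = cos φ / cos φ₀ and parallel scale k = cos φ₀ / cos φ (so areas are preserved, h·k = 1).
k = cos 0° / cos 37.4° = 1.000/0.7944 = 1.259.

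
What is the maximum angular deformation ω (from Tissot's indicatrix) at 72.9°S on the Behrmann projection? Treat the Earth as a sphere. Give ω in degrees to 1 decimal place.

Behrmann is a cylindrical equal-area projection with standard parallels at ±30°. For cylindrical equal-area with standard parallel φ₀, h = cos φ / cos φ₀ and k = cos φ₀ / cos φ, so h·k = 1.
At 72.9°: h = 0.3395, k = 2.945; principal scales a = 2.945, b = 0.3395.
sin(ω/2) = (a − b)/(a + b) = 2.606/3.285 = 0.7933, so ω = 2 arcsin(0.7933) ≈ 105.0°.

105.0°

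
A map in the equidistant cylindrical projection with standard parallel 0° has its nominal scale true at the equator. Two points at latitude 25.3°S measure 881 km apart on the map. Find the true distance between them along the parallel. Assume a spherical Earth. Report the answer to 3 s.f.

In the plate carrée (x = Rλ, y = Rφ), meridians are true-scale (h = 1) and parallels are stretched by k = sec φ.
Along the parallel at 25.3°, map distances are exaggerated by k = sec 25.3° = 1.106.
True distance = 881 / 1.106 = 881 × cos 25.3° ≈ 796 km.

796 km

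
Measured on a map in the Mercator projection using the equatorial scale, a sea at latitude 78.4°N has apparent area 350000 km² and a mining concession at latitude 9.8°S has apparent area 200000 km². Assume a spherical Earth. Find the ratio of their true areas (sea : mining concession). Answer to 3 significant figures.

0.0729

Mercator's areal exaggeration is sec²φ; hence true area = (apparent area) · cos²φ.
True area of sea: 350000 × cos²(78.4°) = 350000 × 0.04043 = 14150 km².
True area of mining concession: 200000 × cos²(9.8°) = 200000 × 0.9710 = 194200 km².
Ratio = 14150 / 194200 ≈ 0.0729.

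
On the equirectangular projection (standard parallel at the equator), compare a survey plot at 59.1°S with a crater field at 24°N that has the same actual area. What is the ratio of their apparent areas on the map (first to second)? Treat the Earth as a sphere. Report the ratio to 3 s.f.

In the plate carrée (x = Rλ, y = Rφ), meridians are true-scale (h = 1) and parallels are stretched by k = sec φ.
Areal scale at 59.1°: h·k = 1.000 × 1.947 = 1.947.
Areal scale at 24°: h·k = 1.000 × 1.095 = 1.095.
Ratio = 1.947/1.095 ≈ 1.78.

1.78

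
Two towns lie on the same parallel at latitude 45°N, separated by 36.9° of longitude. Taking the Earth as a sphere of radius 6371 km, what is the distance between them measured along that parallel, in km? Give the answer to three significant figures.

Arc length along a parallel = R cos φ · Δλ (with Δλ in radians).
= 6371 × cos 45° × (36.9° × π/180) = 6371 × 0.7071 × 0.6440 ≈ 2900 km.

2900 km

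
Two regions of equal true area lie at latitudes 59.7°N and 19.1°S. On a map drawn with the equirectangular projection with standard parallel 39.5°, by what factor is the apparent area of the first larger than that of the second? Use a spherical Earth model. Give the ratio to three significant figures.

1.87

With standard parallel φ₀ = 39.5°, the equirectangular projection gives x = Rλ cos φ₀, y = Rφ, so h = 1 and k = cos 39.5° / cos φ.
Areal scale at 59.7°: h·k = 1.000 × 1.529 = 1.529.
Areal scale at 19.1°: h·k = 1.000 × 0.8166 = 0.8166.
Ratio = 1.529/0.8166 ≈ 1.87.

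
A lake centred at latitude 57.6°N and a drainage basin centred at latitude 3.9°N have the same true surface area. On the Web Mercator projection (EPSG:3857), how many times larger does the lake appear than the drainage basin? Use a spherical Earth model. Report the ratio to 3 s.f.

Mercator is conformal with k = sec φ, so areal scale = k² = sec²φ.
At 57.6°: sec²(57.6°) = 1/0.5358² = 3.483.
At 3.9°: sec²(3.9°) = 1/0.9977² = 1.005.
Ratio = 3.483/1.005 = cos²(3.9°)/cos²(57.6°) ≈ 3.47.

3.47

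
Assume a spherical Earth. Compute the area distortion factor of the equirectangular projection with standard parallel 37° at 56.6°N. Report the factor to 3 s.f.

The equidistant cylindrical projection with φ₀ = 37° has h = 1 (meridians true) and k = cos φ₀ / cos φ along parallels.
Areal scale = h·k = 1 × cos φ₀ / cos φ; at 56.6°, h = 1.000, k = 1.451, so h·k = 1.451.

1.45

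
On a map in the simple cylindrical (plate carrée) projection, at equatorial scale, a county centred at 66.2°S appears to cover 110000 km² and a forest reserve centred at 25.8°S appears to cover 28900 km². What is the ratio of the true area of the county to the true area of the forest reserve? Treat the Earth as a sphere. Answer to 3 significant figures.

On the plate carrée, areal scale = h·k = 1 × sec φ, so true area = apparent × cos φ.
True area of county: 110000 × cos(66.2°) = 110000 × 0.4035 = 44390 km².
True area of forest reserve: 28900 × cos(25.8°) = 28900 × 0.9003 = 26020 km².
Ratio = 44390 / 26020 ≈ 1.71.

1.71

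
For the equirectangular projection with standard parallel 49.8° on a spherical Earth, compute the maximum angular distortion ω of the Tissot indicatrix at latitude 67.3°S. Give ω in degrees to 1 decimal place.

In the equirectangular projection with standard parallel φ₀ = 49.8° (x = Rλ cos φ₀, y = Rφ), meridians are true-scale (h = 1) and the parallel scale is k = cos φ₀ / cos φ.
At 67.3°: h = 1.000, k = 1.673; principal scales a = 1.673, b = 1.000.
sin(ω/2) = (a − b)/(a + b) = 0.6726/2.673 = 0.2517, so ω = 2 arcsin(0.2517) ≈ 29.2°.

29.2°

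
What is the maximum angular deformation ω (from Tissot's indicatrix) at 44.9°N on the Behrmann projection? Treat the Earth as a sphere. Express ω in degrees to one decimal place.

22.9°

The Behrmann projection is cylindrical equal-area with φ₀ = 30°. A cylindrical equal-area projection with standard parallel φ₀ has meridian scale h = cos φ / cos φ₀ and parallel scale k = cos φ₀ / cos φ (so areas are preserved, h·k = 1).
At 44.9°: h = 0.8179, k = 1.223; principal scales a = 1.223, b = 0.8179.
sin(ω/2) = (a − b)/(a + b) = 0.4047/2.041 = 0.1983, so ω = 2 arcsin(0.1983) ≈ 22.9°.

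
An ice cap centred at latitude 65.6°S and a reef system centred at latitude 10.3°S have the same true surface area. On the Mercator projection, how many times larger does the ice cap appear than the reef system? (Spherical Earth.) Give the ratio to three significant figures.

Mercator areal scale is sec²φ.
At 65.6°: sec²(65.6°) = 1/0.4131² = 5.860.
At 10.3°: sec²(10.3°) = 1/0.9839² = 1.033.
Ratio = 5.860/1.033 = cos²(10.3°)/cos²(65.6°) ≈ 5.67.

5.67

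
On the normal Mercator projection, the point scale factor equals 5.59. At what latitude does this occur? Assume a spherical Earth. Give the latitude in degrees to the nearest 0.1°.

79.7°

Mercator scale is k = sec φ = 1/cos φ.
1/cos φ = 5.59  ⇒  cos φ = 0.1789  ⇒  φ = arccos(0.1789) ≈ 79.7°.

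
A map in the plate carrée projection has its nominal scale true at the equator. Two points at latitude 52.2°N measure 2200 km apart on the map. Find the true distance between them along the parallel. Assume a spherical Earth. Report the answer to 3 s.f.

1350 km

In the plate carrée (x = Rλ, y = Rφ), meridians are true-scale (h = 1) and parallels are stretched by k = sec φ.
Along the parallel at 52.2°, map distances are exaggerated by k = sec 52.2° = 1.632.
True distance = 2200 / 1.632 = 2200 × cos 52.2° ≈ 1350 km.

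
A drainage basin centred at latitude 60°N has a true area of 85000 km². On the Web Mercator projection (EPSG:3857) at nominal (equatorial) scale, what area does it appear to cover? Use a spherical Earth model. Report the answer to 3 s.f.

340000 km²

The Mercator projection is conformal; its linear scale factor is the same in every direction and equals sec φ = 1/cos φ.
Areal scale = k² = sec²φ = 1/cos²(60°) = 1/0.5000² = 4.000.
Apparent area = 85000 × 4.000 ≈ 340000 km².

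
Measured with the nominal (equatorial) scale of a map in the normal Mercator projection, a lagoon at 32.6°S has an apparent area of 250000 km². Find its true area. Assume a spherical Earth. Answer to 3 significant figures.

Mercator is conformal, so the point scale is isotropic: h = k = sec φ = 1/cos φ.
Areal scale = k² = sec²φ = 1/cos²(32.6°) = 1/0.8425² = 1.409.
True area = apparent / (areal scale) = 250000 / 1.409 ≈ 177000 km².

177000 km²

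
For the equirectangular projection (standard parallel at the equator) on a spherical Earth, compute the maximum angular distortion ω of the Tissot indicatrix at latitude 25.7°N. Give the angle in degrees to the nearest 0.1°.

6.0°

In the plate carrée (x = Rλ, y = Rφ), meridians are true-scale (h = 1) and parallels are stretched by k = sec φ.
At 25.7°: h = 1.000, k = 1.110; principal scales a = 1.110, b = 1.000.
sin(ω/2) = (a − b)/(a + b) = 0.1098/2.110 = 0.05204, so ω = 2 arcsin(0.05204) ≈ 6.0°.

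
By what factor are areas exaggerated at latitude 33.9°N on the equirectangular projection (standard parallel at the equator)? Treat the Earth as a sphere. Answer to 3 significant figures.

For the equirectangular projection with φ₀ = 0 (plate carrée), h = 1 along meridians and k = sec φ along parallels.
Areal scale = h·k = 1 × sec φ; at 33.9°, h = 1.000, k = 1.205, so h·k = 1.205.

1.20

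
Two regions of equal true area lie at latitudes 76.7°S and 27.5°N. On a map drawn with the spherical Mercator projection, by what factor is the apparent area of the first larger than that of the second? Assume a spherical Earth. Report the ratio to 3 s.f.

On Mercator, area is exaggerated by sec²φ = 1/cos²φ.
At 76.7°: sec²(76.7°) = 1/0.2300² = 18.90.
At 27.5°: sec²(27.5°) = 1/0.8870² = 1.271.
Ratio = 18.90/1.271 = cos²(27.5°)/cos²(76.7°) ≈ 14.9.

14.9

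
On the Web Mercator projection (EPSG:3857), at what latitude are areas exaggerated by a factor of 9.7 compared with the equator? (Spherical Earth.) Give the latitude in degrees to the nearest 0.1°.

Mercator areal scale is sec²φ.
sec²φ = 9.7  ⇒  cos²φ = 0.1031  ⇒  cos φ = 0.3211.
φ = arccos(0.3211) ≈ 71.3°.

71.3°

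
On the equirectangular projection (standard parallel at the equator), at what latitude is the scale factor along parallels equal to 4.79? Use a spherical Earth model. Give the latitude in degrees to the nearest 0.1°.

77.9°

Plate carrée: h = 1, k = sec φ along parallels.
sec φ = 4.79  ⇒  cos φ = 0.2088  ⇒  φ ≈ 77.9°.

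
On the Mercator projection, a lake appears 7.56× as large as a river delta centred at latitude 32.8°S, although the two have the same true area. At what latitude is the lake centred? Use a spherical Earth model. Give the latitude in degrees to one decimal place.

For equal true areas on Mercator, apparent areas scale as sec²φ, so the ratio is cos²φ₂ / cos²φ₁.
cos²φ₂ / cos²φ₁ = 7.56  ⇒  cos φ₁ = cos 32.8° / √7.56 = 0.8406/2.750 = 0.3057.
φ₁ = arccos(0.3057) ≈ 72.2°.

72.2°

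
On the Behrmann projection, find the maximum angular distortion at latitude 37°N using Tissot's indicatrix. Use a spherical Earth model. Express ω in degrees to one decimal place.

Behrmann is a cylindrical equal-area projection with standard parallels at ±30°. For cylindrical equal-area with standard parallel φ₀, h = cos φ / cos φ₀ and k = cos φ₀ / cos φ, so h·k = 1.
At 37°: h = 0.9222, k = 1.084; principal scales a = 1.084, b = 0.9222.
sin(ω/2) = (a − b)/(a + b) = 0.1622/2.007 = 0.08083, so ω = 2 arcsin(0.08083) ≈ 9.3°.

9.3°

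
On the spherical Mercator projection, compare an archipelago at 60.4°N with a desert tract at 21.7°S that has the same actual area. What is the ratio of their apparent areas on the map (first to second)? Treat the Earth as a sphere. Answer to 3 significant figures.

3.54

Mercator is conformal with k = sec φ, so areal scale = k² = sec²φ.
At 60.4°: sec²(60.4°) = 1/0.4939² = 4.099.
At 21.7°: sec²(21.7°) = 1/0.9291² = 1.158.
Ratio = 4.099/1.158 = cos²(21.7°)/cos²(60.4°) ≈ 3.54.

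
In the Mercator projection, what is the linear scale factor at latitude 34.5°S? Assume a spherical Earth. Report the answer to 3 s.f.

1.21

For Mercator, h = k = sec φ (a conformal cylindrical projection has a single point scale, 1/cos φ).
k = 1/cos 34.5° = 1/0.8241 = 1.213.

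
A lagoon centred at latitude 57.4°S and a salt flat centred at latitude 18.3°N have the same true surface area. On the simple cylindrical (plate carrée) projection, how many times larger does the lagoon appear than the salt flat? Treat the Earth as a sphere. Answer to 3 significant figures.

1.76

For the equirectangular projection with φ₀ = 0 (plate carrée), h = 1 along meridians and k = sec φ along parallels.
Areal scale at 57.4°: h·k = 1.000 × 1.856 = 1.856.
Areal scale at 18.3°: h·k = 1.000 × 1.053 = 1.053.
Ratio = 1.856/1.053 ≈ 1.76.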